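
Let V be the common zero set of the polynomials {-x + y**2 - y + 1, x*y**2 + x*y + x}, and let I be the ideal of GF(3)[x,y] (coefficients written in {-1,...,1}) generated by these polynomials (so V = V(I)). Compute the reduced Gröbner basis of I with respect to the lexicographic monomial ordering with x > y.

This is the nonlinear analogue of row-reducing a linear system.

f_1 = -x + y**2 - y + 1, LT = x.
f_2 = x*y**2 + x*y + x, LT = x*y**2.

S(f_1,f_2): lcm = x*y**2. S = -x*y - x - y**4 + y**3 - y**2.
  reduce S modulo (f_1, f_2):
  remainder -y**4 - y**2 - 1 ≠ 0; add g_3 = -y**4 - y**2 - 1 to the basis.

The other S-polynomials (S(f_1,g_3), S(f_2,g_3)) all reduce to 0 modulo the current basis, so we have a Gröbner basis.
Inter-reduce: drop elements whose leading term is divisible by another's, tail-reduce, and make monic.

G = {x - y**2 + y - 1, y**4 + y**2 + 1}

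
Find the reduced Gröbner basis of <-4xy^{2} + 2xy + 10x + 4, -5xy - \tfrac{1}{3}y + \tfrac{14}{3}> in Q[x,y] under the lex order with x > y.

G = {x + \tfrac{2}{75}y^{2} - \tfrac{29}{75}y + \tfrac{44}{75}, y^{3} - \tfrac{29}{2}y^{2} + \tfrac{39}{2}y + 35}

f_1 = -4xy^{2} + 2xy + 10x + 4, LT = xy^{2}.
f_2 = -5xy - \tfrac{1}{3}y + \tfrac{14}{3}, LT = xy.

S(f_1,f_2): lcm = xy^{2}. S = -\tfrac{1}{2}xy - \tfrac{5}{2}x - \tfrac{1}{15}y^{2} + \tfrac{14}{15}y - 1.
  leading term xy: subtract (\tfrac{1}{10})·f_2 from -\tfrac{1}{2}xy - \tfrac{5}{2}x - \tfrac{1}{15}y^{2} + \tfrac{14}{15}y - 1 → -\tfrac{5}{2}x - \tfrac{1}{15}y^{2} + \tfrac{29}{30}y - \tfrac{22}{15}
  leading term x: no divisor's leading term divides it; move -\tfrac{5}{2}x to the remainder.
  leading term y^{2}: no divisor's leading term divides it; move -\tfrac{1}{15}y^{2} to the remainder.
  leading term y: no divisor's leading term divides it; move \tfrac{29}{30}y to the remainder.
  leading term 1: no divisor's leading term divides it; move -\tfrac{22}{15} to the remainder.
  remainder -\tfrac{5}{2}x - \tfrac{1}{15}y^{2} + \tfrac{29}{30}y - \tfrac{22}{15} ≠ 0; add g_3 = -\tfrac{5}{2}x - \tfrac{1}{15}y^{2} + \tfrac{29}{30}y - \tfrac{22}{15} to the basis.

S(f_1,g_3): lcm = xy^{2}. S = -\tfrac{1}{2}xy - \tfrac{5}{2}x - \tfrac{2}{75}y^{4} + \tfrac{29}{75}y^{3} - \tfrac{44}{75}y^{2} - 1.
  leading term xy: subtract (\tfrac{1}{10})·f_2 from -\tfrac{1}{2}xy - \tfrac{5}{2}x - \tfrac{2}{75}y^{4} + \tfrac{29}{75}y^{3} - \tfrac{44}{75}y^{2} - 1 → -\tfrac{5}{2}x - \tfrac{2}{75}y^{4} + \tfrac{29}{75}y^{3} - \tfrac{44}{75}y^{2} + \tfrac{1}{30}y - \tfrac{22}{15}
  leading term x: subtract (1)·g_3 from -\tfrac{5}{2}x - \tfrac{2}{75}y^{4} + \tfrac{29}{75}y^{3} - \tfrac{44}{75}y^{2} + \tfrac{1}{30}y - \tfrac{22}{15} → -\tfrac{2}{75}y^{4} + \tfrac{29}{75}y^{3} - \tfrac{13}{25}y^{2} - \tfrac{14}{15}y
  leading term y^{4}: no divisor's leading term divides it; move -\tfrac{2}{75}y^{4} to the remainder.
  leading term y^{3}: no divisor's leading term divides it; move \tfrac{29}{75}y^{3} to the remainder.
  leading term y^{2}: no divisor's leading term divides it; move -\tfrac{13}{25}y^{2} to the remainder.
  leading term y: no divisor's leading term divides it; move -\tfrac{14}{15}y to the remainder.
  remainder -\tfrac{2}{75}y^{4} + \tfrac{29}{75}y^{3} - \tfrac{13}{25}y^{2} - \tfrac{14}{15}y ≠ 0; add g_4 = -\tfrac{2}{75}y^{4} + \tfrac{29}{75}y^{3} - \tfrac{13}{25}y^{2} - \tfrac{14}{15}y to the basis.

S(f_2,g_3): lcm = xy. S = -\tfrac{2}{75}y^{3} + \tfrac{29}{75}y^{2} - \tfrac{13}{25}y - \tfrac{14}{15}.
  leading term y^{3}: no divisor's leading term divides it; move -\tfrac{2}{75}y^{3} to the remainder.
  leading term y^{2}: no divisor's leading term divides it; move \tfrac{29}{75}y^{2} to the remainder.
  leading term y: no divisor's leading term divides it; move -\tfrac{13}{25}y to the remainder.
  leading term 1: no divisor's leading term divides it; move -\tfrac{14}{15} to the remainder.
  remainder -\tfrac{2}{75}y^{3} + \tfrac{29}{75}y^{2} - \tfrac{13}{25}y - \tfrac{14}{15} ≠ 0; add g_5 = -\tfrac{2}{75}y^{3} + \tfrac{29}{75}y^{2} - \tfrac{13}{25}y - \tfrac{14}{15} to the basis.

The other S-polynomials (S(f_1,g_4), S(f_2,g_4), S(g_3,g_4), S(f_1,g_5), S(f_2,g_5), S(g_3,g_5), S(g_4,g_5)) all reduce to 0 modulo the current basis, so we have a Gröbner basis.
Inter-reduce: drop elements whose leading term is divisible by another's, tail-reduce, and make monic.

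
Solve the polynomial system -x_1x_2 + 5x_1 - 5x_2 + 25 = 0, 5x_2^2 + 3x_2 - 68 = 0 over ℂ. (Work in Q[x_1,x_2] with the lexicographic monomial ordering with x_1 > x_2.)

{(-5, -4), (-5, 17/5)}

Compute a lex Gröbner basis by Buchberger's algorithm.
f_1 = -x_1x_2 + 5x_1 - 5x_2 + 25, LT = x_1x_2.
f_2 = 5x_2^2 + 3x_2 - 68, LT = x_2^2.

S(f_1,f_2): lcm = x_1x_2^2. S = -28/5x_1x_2 + 68/5x_1 + 5x_2^2 - 25x_2.
  leading term x_1x_2: subtract (28/5)·f_1 from -28/5x_1x_2 + 68/5x_1 + 5x_2^2 - 25x_2 → -72/5x_1 + 5x_2^2 + 3x_2 - 140
  leading term x_1: no divisor's leading term divides it; move -72/5x_1 to the remainder.
  leading term x_2^2: subtract (1)·f_2 from 5x_2^2 + 3x_2 - 140 → -72
  leading term 1: no divisor's leading term divides it; move -72 to the remainder.
  remainder -72/5x_1 - 72 ≠ 0; add h_3 = -72/5x_1 - 72 to the basis.

S(f_1,h_3): lcm = x_1x_2. S = -5x_1 - 25.
  leading term x_1: subtract (25/72)·h_3 from -5x_1 - 25 → 0
  remainder 0.

S(f_2,h_3): leading monomials are coprime, so the S-polynomial reduces to 0 (Buchberger's first criterion).
Every S-polynomial of the final basis reduces to 0, so we have a Gröbner basis.
Inter-reduce: drop elements whose leading term is divisible by another's, tail-reduce, and make monic.
Reduced Gröbner basis: {x_1 + 5, x_2^2 + 3/5x_2 - 68/5}.

Since the basis is lex-ordered, x_2^2 + 3/5x_2 - 68/5 is univariate in x_2. Its roots are {-4, 17/5}. Back-substituting each root into the other basis elements fixes the other coordinates.
  x_2 = -4: the earlier basis element becomes x_1 + 5 = 0, giving x_1 = -5 — point (-5, -4).
  x_2 = 17/5: the earlier basis element becomes x_1 + 5 = 0, giving x_1 = -5 — point (-5, 17/5).
Each listed point satisfies every original equation (direct substitution).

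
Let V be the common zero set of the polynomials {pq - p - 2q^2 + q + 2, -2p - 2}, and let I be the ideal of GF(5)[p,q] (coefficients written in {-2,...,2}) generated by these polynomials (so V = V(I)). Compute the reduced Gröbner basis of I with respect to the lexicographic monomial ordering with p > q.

G = {p + 1, q^2 + 1}

This is the nonlinear analogue of row-reducing a linear system.

f_1 = pq - p - 2q^2 + q + 2, LT = pq.
f_2 = -2p - 2, LT = p.

S(f_1,f_2): lcm = pq. S = -p - 2q^2 + 2.
  reduce S modulo (f_1, f_2):
  remainder -2q^2 - 2 ≠ 0; add g_3 = -2q^2 - 2 to the basis.

The other S-polynomials (S(f_1,g_3), S(f_2,g_3)) all reduce to 0 modulo the current basis, so we have a Gröbner basis.
Inter-reduce: drop elements whose leading term is divisible by another's, tail-reduce, and make monic.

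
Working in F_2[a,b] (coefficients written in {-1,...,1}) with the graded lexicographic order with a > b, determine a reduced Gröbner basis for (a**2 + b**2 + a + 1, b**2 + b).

This is the nonlinear analogue of row-reducing a linear system.

f_1 = a**2 + b**2 + a + 1, LT = a**2.
f_2 = b**2 + b, LT = b**2.

S(f_1,f_2): leading monomials are coprime, so the S-polynomial reduces to 0 (Buchberger's first criterion).
Every S-polynomial of the final basis reduces to 0, so we have a Gröbner basis.

G = {a**2 + a + b + 1, b**2 + b}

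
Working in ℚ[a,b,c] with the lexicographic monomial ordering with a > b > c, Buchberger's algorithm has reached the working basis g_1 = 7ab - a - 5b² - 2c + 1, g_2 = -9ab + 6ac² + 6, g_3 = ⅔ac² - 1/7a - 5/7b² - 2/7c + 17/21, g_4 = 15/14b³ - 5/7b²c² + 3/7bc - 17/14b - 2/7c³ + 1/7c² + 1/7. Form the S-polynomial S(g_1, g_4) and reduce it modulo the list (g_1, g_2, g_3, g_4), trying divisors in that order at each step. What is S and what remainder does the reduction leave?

S(g_1, g_4) = ⅔ab²c² - 1/7ab² - ⅖abc + 17/15ab + 4/15ac³ - 2/15ac² - 2/15a - 5/7b⁴ - 2/7b²c + 1/7b²; remainder on division = 0.

lcm(LM(g_1), LM(g_4)) = ab³.
S = (lcm/LT(g_1))·g_1 − (lcm/LT(g_4))·g_4 = ⅔ab²c² - 1/7ab² - ⅖abc + 17/15ab + 4/15ac³ - 2/15ac² - 2/15a - 5/7b⁴ - 2/7b²c + 1/7b².
Reduce S modulo (g_1, g_2, g_3, g_4) in that order:
  leading term ab²c²: subtract (2/21bc²)·g_1 from ⅔ab²c² - 1/7ab² - ⅖abc + 17/15ab + 4/15ac³ - 2/15ac² - 2/15a - 5/7b⁴ - 2/7b²c + 1/7b² → -1/7ab² + 2/21abc² - ⅖abc + 17/15ab + 4/15ac³ - 2/15ac² - 2/15a - 5/7b⁴ + 10/21b³c² - 2/7b²c + 1/7b² + 4/21bc³ - 2/21bc²
  leading term ab²: subtract (-1/49b)·g_1 from -1/7ab² + 2/21abc² - ⅖abc + 17/15ab + 4/15ac³ - 2/15ac² - 2/15a - 5/7b⁴ + 10/21b³c² - 2/7b²c + 1/7b² + 4/21bc³ - 2/21bc² → 2/21abc² - ⅖abc + 818/735ab + 4/15ac³ - 2/15ac² - 2/15a - 5/7b⁴ + 10/21b³c² - 5/49b³ - 2/7b²c + 1/7b² + 4/21bc³ - 2/21bc² - 2/49bc + 1/49b
  leading term abc²: subtract (2/147c²)·g_1 from 2/21abc² - ⅖abc + 818/735ab + 4/15ac³ - 2/15ac² - 2/15a - 5/7b⁴ + 10/21b³c² - 5/49b³ - 2/7b²c + 1/7b² + 4/21bc³ - 2/21bc² - 2/49bc + 1/49b → -⅖abc + 818/735ab + 4/15ac³ - 88/735ac² - 2/15a - 5/7b⁴ + 10/21b³c² - 5/49b³ + 10/147b²c² - 2/7b²c + 1/7b² + 4/21bc³ - 2/21bc² - 2/49bc + 1/49b + 4/147c³ - 2/147c²
  leading term abc: subtract (-2/35c)·g_1 from -⅖abc + 818/735ab + 4/15ac³ - 88/735ac² - 2/15a - 5/7b⁴ + 10/21b³c² - 5/49b³ + 10/147b²c² - 2/7b²c + 1/7b² + 4/21bc³ - 2/21bc² - 2/49bc + 1/49b + 4/147c³ - 2/147c² → 818/735ab + 4/15ac³ - 88/735ac² - 2/35ac - 2/15a - 5/7b⁴ + 10/21b³c² - 5/49b³ + 10/147b²c² - 4/7b²c + 1/7b² + 4/21bc³ - 2/21bc² - 2/49bc + 1/49b + 4/147c³ - 94/735c² + 2/35c
  leading term ab: subtract (818/5145)·g_1 from 818/735ab + 4/15ac³ - 88/735ac² - 2/35ac - 2/15a - 5/7b⁴ + 10/21b³c² - 5/49b³ + 10/147b²c² - 4/7b²c + 1/7b² + 4/21bc³ - 2/21bc² - 2/49bc + 1/49b + 4/147c³ - 94/735c² + 2/35c → 4/15ac³ - 88/735ac² - 2/35ac + 44/1715a - 5/7b⁴ + 10/21b³c² - 5/49b³ + 10/147b²c² - 4/7b²c + 965/1029b² + 4/21bc³ - 2/21bc² - 2/49bc + 1/49b + 4/147c³ - 94/735c² + 386/1029c - 818/5145
  leading term ac³: subtract (⅖c)·g_3 from 4/15ac³ - 88/735ac² - 2/35ac + 44/1715a - 5/7b⁴ + 10/21b³c² - 5/49b³ + 10/147b²c² - 4/7b²c + 965/1029b² + 4/21bc³ - 2/21bc² - 2/49bc + 1/49b + 4/147c³ - 94/735c² + 386/1029c - 818/5145 → -88/735ac² + 44/1715a - 5/7b⁴ + 10/21b³c² - 5/49b³ + 10/147b²c² - 2/7b²c + 965/1029b² + 4/21bc³ - 2/21bc² - 2/49bc + 1/49b + 4/147c³ - 2/147c² + 88/1715c - 818/5145
  leading term ac²: subtract (-44/245)·g_3 from -88/735ac² + 44/1715a - 5/7b⁴ + 10/21b³c² - 5/49b³ + 10/147b²c² - 2/7b²c + 965/1029b² + 4/21bc³ - 2/21bc² - 2/49bc + 1/49b + 4/147c³ - 2/147c² + 88/1715c - 818/5145 → -5/7b⁴ + 10/21b³c² - 5/49b³ + 10/147b²c² - 2/7b²c + 17/21b² + 4/21bc³ - 2/21bc² - 2/49bc + 1/49b + 4/147c³ - 2/147c² - 2/147
  leading term b⁴: subtract (-⅔b)·g_4 from -5/7b⁴ + 10/21b³c² - 5/49b³ + 10/147b²c² - 2/7b²c + 17/21b² + 4/21bc³ - 2/21bc² - 2/49bc + 1/49b + 4/147c³ - 2/147c² - 2/147 → -5/49b³ + 10/147b²c² - 2/49bc + 17/147b + 4/147c³ - 2/147c² - 2/147
  leading term b³: subtract (-2/21)·g_4 from -5/49b³ + 10/147b²c² - 2/49bc + 17/147b + 4/147c³ - 2/147c² - 2/147 → 0
The remainder is 0, so this S-polynomial contributes no new basis element.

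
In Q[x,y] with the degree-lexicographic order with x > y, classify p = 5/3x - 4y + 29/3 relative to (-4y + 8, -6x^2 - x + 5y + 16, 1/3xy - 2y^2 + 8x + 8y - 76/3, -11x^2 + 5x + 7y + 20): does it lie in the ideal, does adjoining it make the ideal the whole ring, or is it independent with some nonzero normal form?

Adjoining 5/3x - 4y + 29/3 makes the ideal the whole ring: the system is inconsistent.

First compute the reduced Gröbner basis of I by Buchberger's algorithm.
f_1 = -4y + 8, LT = y.
f_2 = -6x^2 - x + 5y + 16, LT = x^2.
f_3 = 1/3xy - 2y^2 + 8x + 8y - 76/3, LT = xy.
f_4 = -11x^2 + 5x + 7y + 20, LT = x^2.

S(f_1,f_3): lcm = xy. S = 6y^2 - 26x - 24y + 76.
  leading term y^2: subtract (-3/2y)·f_1 from 6y^2 - 26x - 24y + 76 → -26x - 12y + 76
  leading term x: no divisor's leading term divides it; move -26x to the remainder.
  leading term y: subtract (3)·f_1 from -12y + 76 → 52
  leading term 1: no divisor's leading term divides it; move 52 to the remainder.
  remainder -26x + 52 ≠ 0; add h_5 = -26x + 52 to the basis.

The other S-polynomials (S(f_1,f_2), S(f_1,f_4), S(f_2,f_3), S(f_2,f_4), S(f_3,f_4), S(f_1,h_5), S(f_2,h_5), S(f_3,h_5), S(f_4,h_5)) all reduce to 0 modulo the current basis, so we have a Gröbner basis.
Inter-reduce: drop elements whose leading term is divisible by another's, tail-reduce, and make monic.
Reduced Gröbner basis: {x - 2, y - 2}.
Label its elements g_1 = x - 2, g_2 = y - 2.

Reduce p = 5/3x - 4y + 29/3 modulo G:
  leading term x: subtract (5/3)·g_1 from 5/3x - 4y + 29/3 → -4y + 13
  leading term y: subtract (-4)·g_2 from -4y + 13 → 5
  leading term 1: no divisor's leading term divides it; move 5 to the remainder.
  normal form = 5.
The normal form is nonzero, so p ∉ I. Since p minus its normal form lies in I, I + (p) = I + (r) where r = 5; decide whether this ideal is the whole ring.
Here r = 5 is a nonzero constant, hence a unit: 1 ∈ I + (p), the Gröbner basis of I + (p) is {1}, and the enlarged system has no common solution — adjoining p is inconsistent.

Ideal membership is decidable via reduction modulo a Gröbner basis.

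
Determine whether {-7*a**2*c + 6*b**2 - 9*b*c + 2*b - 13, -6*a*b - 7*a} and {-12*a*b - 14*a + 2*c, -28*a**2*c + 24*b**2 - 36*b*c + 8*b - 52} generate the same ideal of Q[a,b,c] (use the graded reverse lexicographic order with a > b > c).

No, the ideals differ.

Since reduced Gröbner bases are canonical representatives of ideals under a given ordering, it suffices to compute and compare them.
Buchberger on the first generating set:
f_1 = -7*a**2*c + 6*b**2 - 9*b*c + 2*b - 13, LT = a**2*c.
f_2 = -6*a*b - 7*a, LT = a*b.

S(f_1,f_2): lcm = a**2*b*c. S = -6/7*b**3 - 7/6*a**2*c + 9/7*b**2*c - 2/7*b**2 + 13/7*b.
  reduce S modulo (f_1, f_2):
  remainder -6/7*b**3 + 9/7*b**2*c - 9/7*b**2 + 3/2*b*c + 32/21*b + 13/6 ≠ 0; add g_3 = -6/7*b**3 + 9/7*b**2*c - 9/7*b**2 + 3/2*b*c + 32/21*b + 13/6 to the basis.

The other S-polynomials (S(f_1,g_3), S(f_2,g_3)) all reduce to 0 modulo the current basis, so we have a Gröbner basis.
Inter-reduce: drop elements whose leading term is divisible by another's, tail-reduce, and make monic.
Reduced Gröbner basis: {b**3 - 3/2*b**2*c + 3/2*b**2 - 7/4*b*c - 16/9*b - 91/36, a**2*c - 6/7*b**2 + 9/7*b*c - 2/7*b + 13/7, a*b + 7/6*a}.

Buchberger on the second generating set:
h_1 = -12*a*b - 14*a + 2*c, LT = a*b.
h_2 = -28*a**2*c + 24*b**2 - 36*b*c + 8*b - 52, LT = a**2*c.

S(h_1,h_2): lcm = a**2*b*c. S = 6/7*b**3 + 7/6*a**2*c - 9/7*b**2*c - 1/6*a*c**2 + 2/7*b**2 - 13/7*b.
  reduce S modulo (h_1, h_2):
  remainder 6/7*b**3 - 9/7*b**2*c - 1/6*a*c**2 + 9/7*b**2 - 3/2*b*c - 32/21*b - 13/6 ≠ 0; add k_3 = 6/7*b**3 - 9/7*b**2*c - 1/6*a*c**2 + 9/7*b**2 - 3/2*b*c - 32/21*b - 13/6 to the basis.

The other S-polynomials (S(h_1,k_3), S(h_2,k_3)) all reduce to 0 modulo the current basis, so we have a Gröbner basis.
Inter-reduce: drop elements whose leading term is divisible by another's, tail-reduce, and make monic.
Reduced Gröbner basis: {b**3 - 3/2*b**2*c - 7/36*a*c**2 + 3/2*b**2 - 7/4*b*c - 16/9*b - 91/36, a**2*c - 6/7*b**2 + 9/7*b*c - 2/7*b + 13/7, a*b + 7/6*a - 1/6*c}.

The bases are distinct; the ideals are different.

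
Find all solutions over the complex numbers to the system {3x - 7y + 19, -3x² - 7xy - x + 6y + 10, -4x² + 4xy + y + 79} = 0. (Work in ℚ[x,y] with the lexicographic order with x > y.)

Compute a lex Gröbner basis by Buchberger's algorithm.
f_1 = 3x - 7y + 19, LT = x.
f_2 = -3x² - 7xy - x + 6y + 10, LT = x².
f_3 = -4x² + 4xy + y + 79, LT = x².

S(f_1,f_2): lcm = x². S = -14/3xy + 6x + 2y + 10/3.
  reduce S modulo (f_1, f_2, f_3):
  remainder -98/9y² + 410/9y - 104/3 ≠ 0; add h_4 = -98/9y² + 410/9y - 104/3 to the basis.

S(f_1,f_3): lcm = x². S = -4/3xy + 19/3x + ¼y + 79/4.
  reduce S modulo (f_1, f_2, f_3, h_4):
  remainder 2635/252y - 2635/252 ≠ 0; add h_5 = 2635/252y - 2635/252 to the basis.

The other S-polynomials (S(f_2,f_3), S(f_1,h_4), S(f_2,h_4), S(f_3,h_4), S(f_1,h_5), S(f_2,h_5), S(f_3,h_5), S(h_4,h_5)) all reduce to 0 modulo the current basis, so we have a Gröbner basis.
Inter-reduce: drop elements whose leading term is divisible by another's, tail-reduce, and make monic.
Reduced Gröbner basis: {x + 4, y - 1}.

The lex basis is triangular: the last element involves only y. Solving y - 1 = 0 gives y ∈ {1}; substituting each value into the earlier elements determines the remaining variables.
  y = 1: the earlier basis element becomes x + 4 = 0, giving x = -4 — point (-4, 1).

{(-4, 1)}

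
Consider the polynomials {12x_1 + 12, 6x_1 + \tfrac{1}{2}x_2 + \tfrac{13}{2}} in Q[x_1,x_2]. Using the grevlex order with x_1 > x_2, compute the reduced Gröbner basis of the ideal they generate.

f_1 = 12x_1 + 12, LT = x_1.
f_2 = 6x_1 + \tfrac{1}{2}x_2 + \tfrac{13}{2}, LT = x_1.

S(f_1,f_2): lcm = x_1. S = -\tfrac{1}{12}x_2 - \tfrac{1}{12}.
  leading term x_2: no divisor's leading term divides it; move -\tfrac{1}{12}x_2 to the remainder.
  leading term 1: no divisor's leading term divides it; move -\tfrac{1}{12} to the remainder.
  remainder -\tfrac{1}{12}x_2 - \tfrac{1}{12} ≠ 0; add g_3 = -\tfrac{1}{12}x_2 - \tfrac{1}{12} to the basis.

The other S-polynomials (S(f_1,g_3), S(f_2,g_3)) all reduce to 0 modulo the current basis, so we have a Gröbner basis.
Inter-reduce: drop elements whose leading term is divisible by another's, tail-reduce, and make monic.

G = {x_1 + 1, x_2 + 1}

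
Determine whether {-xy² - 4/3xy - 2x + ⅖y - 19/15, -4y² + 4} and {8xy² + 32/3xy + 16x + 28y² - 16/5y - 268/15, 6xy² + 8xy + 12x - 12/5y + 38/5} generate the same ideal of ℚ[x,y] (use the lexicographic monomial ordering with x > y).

For a fixed monomial order, each ideal has a unique reduced Gröbner basis; comparing bases decides equality.
Buchberger on the first generating set:
f_1 = -xy² - 4/3xy - 2x + ⅖y - 19/15, LT = xy².
f_2 = -4y² + 4, LT = y².

S(f_1,f_2): lcm = xy². S = 4/3xy + 3x - ⅖y + 19/15.
  reduce S modulo (f_1, f_2):
  remainder 4/3xy + 3x - ⅖y + 19/15 ≠ 0; add g_3 = 4/3xy + 3x - ⅖y + 19/15 to the basis.

S(f_1,g_3): lcm = xy². S = -11/12xy + 2x + 3/10y² - 27/20y + 19/15.
  reduce S modulo (f_1, f_2, g_3):
  remainder 65/16x - 13/8y + 39/16 ≠ 0; add g_4 = 65/16x - 13/8y + 39/16 to the basis.

The other S-polynomials (S(f_2,g_3), S(f_1,g_4), S(f_2,g_4), S(g_3,g_4)) all reduce to 0 modulo the current basis, so we have a Gröbner basis.
Inter-reduce: drop elements whose leading term is divisible by another's, tail-reduce, and make monic.
Reduced Gröbner basis: {x - ⅖y + ⅗, y² - 1}.

Buchberger on the second generating set:
h_1 = 8xy² + 32/3xy + 16x + 28y² - 16/5y - 268/15, LT = xy².
h_2 = 6xy² + 8xy + 12x - 12/5y + 38/5, LT = xy².

S(h_1,h_2): lcm = xy². S = 7/2y² - 7/2.
  reduce S modulo (h_1, h_2):
  remainder 7/2y² - 7/2 ≠ 0; add k_3 = 7/2y² - 7/2 to the basis.

S(h_1,k_3): lcm = xy². S = 4/3xy + 3x + 7/2y² - ⅖y - 67/30.
  reduce S modulo (h_1, h_2, k_3):
  remainder 4/3xy + 3x - ⅖y + 19/15 ≠ 0; add k_4 = 4/3xy + 3x - ⅖y + 19/15 to the basis.

S(h_1,k_4): lcm = xy². S = -11/12xy + 2x + 19/5y² - 27/20y - 67/30.
  reduce S modulo (h_1, h_2, k_3, k_4):
  remainder 65/16x - 13/8y + 39/16 ≠ 0; add k_5 = 65/16x - 13/8y + 39/16 to the basis.

The other S-polynomials (S(h_2,k_3), S(h_2,k_4), S(k_3,k_4), S(h_1,k_5), S(h_2,k_5), S(k_3,k_5), S(k_4,k_5)) all reduce to 0 modulo the current basis, so we have a Gröbner basis.
Inter-reduce: drop elements whose leading term is divisible by another's, tail-reduce, and make monic.
Reduced Gröbner basis: {x - ⅖y + ⅗, y² - 1}.

These coincide, so the ideals are equal.
The same test decides containment: I ⊆ J iff every generator of I reduces to 0 modulo a Gröbner basis of J.

Yes, the ideals are equal.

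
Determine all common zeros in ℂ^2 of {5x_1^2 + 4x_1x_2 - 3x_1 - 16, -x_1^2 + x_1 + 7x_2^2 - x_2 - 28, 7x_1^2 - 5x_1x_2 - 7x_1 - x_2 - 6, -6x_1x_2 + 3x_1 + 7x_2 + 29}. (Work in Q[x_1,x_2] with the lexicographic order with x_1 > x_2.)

Compute a lex Gröbner basis by Buchberger's algorithm.
f_1 = 5x_1^2 + 4x_1x_2 - 3x_1 - 16, LT = x_1^2.
f_2 = -x_1^2 + x_1 + 7x_2^2 - x_2 - 28, LT = x_1^2.
f_3 = 7x_1^2 - 5x_1x_2 - 7x_1 - x_2 - 6, LT = x_1^2.
f_4 = -6x_1x_2 + 3x_1 + 7x_2 + 29, LT = x_1x_2.

S(f_1,f_2): lcm = x_1^2. S = 4/5x_1x_2 + 2/5x_1 + 7x_2^2 - x_2 - 156/5.
  leading term x_1x_2: subtract (-2/15)·f_4 from 4/5x_1x_2 + 2/5x_1 + 7x_2^2 - x_2 - 156/5 → 4/5x_1 + 7x_2^2 - 1/15x_2 - 82/3
  leading term x_1: no divisor's leading term divides it; move 4/5x_1 to the remainder.
  leading term x_2^2: no divisor's leading term divides it; move 7x_2^2 to the remainder.
  leading term x_2: no divisor's leading term divides it; move -1/15x_2 to the remainder.
  leading term 1: no divisor's leading term divides it; move -82/3 to the remainder.
  remainder 4/5x_1 + 7x_2^2 - 1/15x_2 - 82/3 ≠ 0; add h_5 = 4/5x_1 + 7x_2^2 - 1/15x_2 - 82/3 to the basis.

S(f_1,f_3): lcm = x_1^2. S = 53/35x_1x_2 + 2/5x_1 + 1/7x_2 - 82/35.
  leading term x_1x_2: subtract (-53/210)·f_4 from 53/35x_1x_2 + 2/5x_1 + 1/7x_2 - 82/35 → 81/70x_1 + 401/210x_2 + 209/42
  leading term x_1: subtract (81/56)·h_5 from 81/70x_1 + 401/210x_2 + 209/42 → -81/8x_2^2 + 337/168x_2 + 3739/84
  leading term x_2^2: no divisor's leading term divides it; move -81/8x_2^2 to the remainder.
  leading term x_2: no divisor's leading term divides it; move 337/168x_2 to the remainder.
  leading term 1: no divisor's leading term divides it; move 3739/84 to the remainder.
  remainder -81/8x_2^2 + 337/168x_2 + 3739/84 ≠ 0; add h_6 = -81/8x_2^2 + 337/168x_2 + 3739/84 to the basis.

S(f_1,f_4): lcm = x_1^2x_2. S = 1/2x_1^2 + 4/5x_1x_2^2 + 17/30x_1x_2 + 29/6x_1 - 16/5x_2.
  leading term x_1^2: subtract (1/10)·f_1 from 1/2x_1^2 + 4/5x_1x_2^2 + 17/30x_1x_2 + 29/6x_1 - 16/5x_2 → 4/5x_1x_2^2 + 1/6x_1x_2 + 77/15x_1 - 16/5x_2 + 8/5
  leading term x_1x_2^2: subtract (-2/15x_2)·f_4 from 4/5x_1x_2^2 + 1/6x_1x_2 + 77/15x_1 - 16/5x_2 + 8/5 → 17/30x_1x_2 + 77/15x_1 + 14/15x_2^2 + 2/3x_2 + 8/5
  leading term x_1x_2: subtract (-17/180)·f_4 from 17/30x_1x_2 + 77/15x_1 + 14/15x_2^2 + 2/3x_2 + 8/5 → 65/12x_1 + 14/15x_2^2 + 239/180x_2 + 781/180
  leading term x_1: subtract (325/48)·h_5 from 65/12x_1 + 14/15x_2^2 + 239/180x_2 + 781/180 → -3717/80x_2^2 + 427/240x_2 + 22729/120
  leading term x_2^2: subtract (413/90)·h_6 from -3717/80x_2^2 + 427/240x_2 + 22729/120 → -401/54x_2 - 401/27
  leading term x_2: no divisor's leading term divides it; move -401/54x_2 to the remainder.
  leading term 1: no divisor's leading term divides it; move -401/27 to the remainder.
  remainder -401/54x_2 - 401/27 ≠ 0; add h_7 = -401/54x_2 - 401/27 to the basis.

The other S-polynomials (S(f_2,f_3), S(f_2,f_4), S(f_3,f_4), S(f_1,h_5), S(f_2,h_5), S(f_3,h_5), S(f_4,h_5), S(f_1,h_6), S(f_2,h_6), S(f_3,h_6), S(f_4,h_6), S(h_5,h_6), S(f_1,h_7), S(f_2,h_7), S(f_3,h_7), S(f_4,h_7), S(h_5,h_7), S(h_6,h_7)) all reduce to 0 modulo the current basis, so we have a Gröbner basis.
Inter-reduce: drop elements whose leading term is divisible by another's, tail-reduce, and make monic.
Reduced Gröbner basis: {x_1 + 1, x_2 + 2}.

Since the basis is lex-ordered, x_2 + 2 is univariate in x_2. Its roots are {-2}. Back-substituting each root into the other basis elements fixes the other coordinates.
  x_2 = -2: the earlier basis element becomes x_1 + 1 = 0, giving x_1 = -1 — point (-1, -2).
Substituting each solution back into the original system confirms all equations vanish.

{(-1, -2)}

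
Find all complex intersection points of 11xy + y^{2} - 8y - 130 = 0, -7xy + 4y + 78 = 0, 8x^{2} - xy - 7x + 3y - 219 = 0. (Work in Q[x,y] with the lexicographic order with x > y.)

Compute a lex Gröbner basis by Buchberger's algorithm.
f_1 = 11xy + y^{2} - 8y - 130, LT = xy.
f_2 = -7xy + 4y + 78, LT = xy.
f_3 = 8x^{2} - xy - 7x + 3y - 219, LT = x^{2}.

S(f_1,f_2): lcm = xy. S = \tfrac{1}{11}y^{2} - \tfrac{12}{77}y - \tfrac{52}{77}.
  reduce S modulo (f_1, f_2, f_3):
  remainder \tfrac{1}{11}y^{2} - \tfrac{12}{77}y - \tfrac{52}{77} ≠ 0; add h_4 = \tfrac{1}{11}y^{2} - \tfrac{12}{77}y - \tfrac{52}{77} to the basis.

S(f_1,f_3): lcm = x^{2}y. S = \tfrac{19}{88}xy^{2} + \tfrac{13}{88}xy - \tfrac{130}{11}x - \tfrac{3}{8}y^{2} + \tfrac{219}{8}y.
  reduce S modulo (f_1, f_2, f_3, h_4):
  remainder -\tfrac{130}{11}x + \tfrac{126919}{4312}y - \tfrac{481}{2156} ≠ 0; add h_5 = -\tfrac{130}{11}x + \tfrac{126919}{4312}y - \tfrac{481}{2156} to the basis.

S(f_2,f_3): lcm = x^{2}y. S = \tfrac{1}{8}xy^{2} + \tfrac{17}{56}xy - \tfrac{78}{7}x - \tfrac{3}{8}y^{2} + \tfrac{219}{8}y.
  reduce S modulo (f_1, f_2, f_3, h_4, h_5):
  remainder \tfrac{4589}{6860}y + \tfrac{4589}{3430} ≠ 0; add h_6 = \tfrac{4589}{6860}y + \tfrac{4589}{3430} to the basis.

The other S-polynomials (S(f_1,h_4), S(f_2,h_4), S(f_3,h_4), S(f_1,h_5), S(f_2,h_5), S(f_3,h_5), S(h_4,h_5), S(f_1,h_6), S(f_2,h_6), S(f_3,h_6), S(h_4,h_6), S(h_5,h_6)) all reduce to 0 modulo the current basis, so we have a Gröbner basis.
Inter-reduce: drop elements whose leading term is divisible by another's, tail-reduce, and make monic.
Reduced Gröbner basis: {x + 5, y + 2}.

The lex basis is triangular: the last element involves only y. Solving y + 2 = 0 gives y ∈ {-2}; substituting each value into the earlier elements determines the remaining variables.
  y = -2: the earlier basis element becomes x + 5 = 0, giving x = -5 — point (-5, -2).

{(-5, -2)}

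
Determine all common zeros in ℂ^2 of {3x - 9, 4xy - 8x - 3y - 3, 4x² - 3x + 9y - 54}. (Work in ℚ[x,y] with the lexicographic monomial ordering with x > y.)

Compute a lex Gröbner basis by Buchberger's algorithm.
f_1 = 3x - 9, LT = x.
f_2 = 4xy - 8x - 3y - 3, LT = xy.
f_3 = 4x² - 3x + 9y - 54, LT = x².

S(f_1,f_2): lcm = xy. S = 2x - 9/4y + ¾.
  leading term x: subtract (⅔)·f_1 from 2x - 9/4y + ¾ → -9/4y + 27/4
  leading term y: no divisor's leading term divides it; move -9/4y to the remainder.
  leading term 1: no divisor's leading term divides it; move 27/4 to the remainder.
  remainder -9/4y + 27/4 ≠ 0; add h_4 = -9/4y + 27/4 to the basis.

The other S-polynomials (S(f_1,f_3), S(f_2,f_3), S(f_1,h_4), S(f_2,h_4), S(f_3,h_4)) all reduce to 0 modulo the current basis, so we have a Gröbner basis.
Inter-reduce: drop elements whose leading term is divisible by another's, tail-reduce, and make monic.
Reduced Gröbner basis: {x - 3, y - 3}.

From the last basis element, y - 3 = 0, so y takes values in {3}. Each choice, substituted upward through the basis, yields the corresponding point(s) of the solution set.
  y = 3: the earlier basis element becomes x - 3 = 0, giving x = 3 — point (3, 3).
Check: every point annihilates each of the original generators.

{(3, 3)}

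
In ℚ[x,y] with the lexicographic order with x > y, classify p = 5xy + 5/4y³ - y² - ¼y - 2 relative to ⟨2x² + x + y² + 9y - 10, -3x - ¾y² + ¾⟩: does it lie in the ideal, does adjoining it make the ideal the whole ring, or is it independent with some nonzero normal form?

First compute the reduced Gröbner basis of I by Buchberger's algorithm.
f_1 = 2x² + x + y² + 9y - 10, LT = x².
f_2 = -3x - ¾y² + ¾, LT = x.

S(f_1,f_2): lcm = x². S = -¼xy² + ¾x + ½y² + 9/2y - 5.
  reduce S modulo (f_1, f_2):
  remainder 1/16y⁴ + ¼y² + 9/2y - 77/16 ≠ 0; add h_3 = 1/16y⁴ + ¼y² + 9/2y - 77/16 to the basis.

The other S-polynomials (S(f_1,h_3), S(f_2,h_3)) all reduce to 0 modulo the current basis, so we have a Gröbner basis.
Inter-reduce: drop elements whose leading term is divisible by another's, tail-reduce, and make monic.
Reduced Gröbner basis: {x + ¼y² - ¼, y⁴ + 4y² + 72y - 77}.
Label its elements g_1 = x + ¼y² - ¼, g_2 = y⁴ + 4y² + 72y - 77.

Reduce p = 5xy + 5/4y³ - y² - ¼y - 2 modulo G:
  leading term xy: subtract (5y)·g_1 from 5xy + 5/4y³ - y² - ¼y - 2 → -y² + y - 2
  leading term y²: no divisor's leading term divides it; move -y² to the remainder.
  leading term y: no divisor's leading term divides it; move y to the remainder.
  leading term 1: no divisor's leading term divides it; move -2 to the remainder.
  normal form = -y² + y - 2.
The normal form is nonzero, so p ∉ I. Since p minus its normal form lies in I, I + (p) = I + (r) where r = -y² + y - 2; decide whether this ideal is the whole ring.
Run Buchberger on G together with r (pairs among the g_i already reduce to 0 since G is a Gröbner basis):
g_1 = x + ¼y² - ¼, LT = x.
g_2 = y⁴ + 4y² + 72y - 77, LT = y⁴.
r = -y² + y - 2, LT = y².

S(g_2,r): lcm = y⁴. S = y³ + 2y² + 72y - 77.
  reduce S modulo (g_1, g_2, r):
  remainder 73y - 83 ≠ 0; add m_4 = 73y - 83 to the basis.

S(g_2,m_4): lcm = y⁴. S = 83/73y³ + 4y² + 72y - 77.
  reduce S modulo (g_1, g_2, r, m_4):
  remainder -11488/5329 ≠ 0; add m_5 = -11488/5329 to the basis.

The other S-polynomials (S(g_1,g_2), S(g_1,r), S(g_1,m_4), S(r,m_4), S(g_1,m_5), S(g_2,m_5), S(r,m_5), S(m_4,m_5)) all reduce to 0 modulo the current basis, so we have a Gröbner basis.
Inter-reduce: drop elements whose leading term is divisible by another's, tail-reduce, and make monic.
Reduced Gröbner basis: {1}.
The reduced Gröbner basis of I + (p) is {1}: the ideal is the whole ring, so the enlarged system has no common solution — adjoining p is inconsistent.

Ideal membership is decidable via reduction modulo a Gröbner basis.

Adjoining 5xy + 5/4y³ - y² - ¼y - 2 makes the ideal the whole ring: the system is inconsistent.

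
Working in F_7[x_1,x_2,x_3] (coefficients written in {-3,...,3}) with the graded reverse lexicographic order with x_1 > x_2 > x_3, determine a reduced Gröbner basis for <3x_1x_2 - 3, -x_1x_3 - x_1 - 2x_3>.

f_1 = 3x_1x_2 - 3, LT = x_1x_2.
f_2 = -x_1x_3 - x_1 - 2x_3, LT = x_1x_3.

S(f_1,f_2): lcm = x_1x_2x_3. S = -x_1x_2 - 2x_2x_3 - x_3.
  reduce S modulo (f_1, f_2):
  remainder -2x_2x_3 - x_3 - 1 ≠ 0; add g_3 = -2x_2x_3 - x_3 - 1 to the basis.

The other S-polynomials (S(f_1,g_3), S(f_2,g_3)) all reduce to 0 modulo the current basis, so we have a Gröbner basis.

G = {x_1x_2 - 1, x_1x_3 + x_1 + 2x_3, x_2x_3 - 3x_3 - 3}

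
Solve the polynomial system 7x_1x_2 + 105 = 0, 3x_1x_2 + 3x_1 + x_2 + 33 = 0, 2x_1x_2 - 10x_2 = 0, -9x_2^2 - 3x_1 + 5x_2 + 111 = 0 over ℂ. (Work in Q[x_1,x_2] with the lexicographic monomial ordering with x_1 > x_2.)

{(5, -3)}

Compute a lex Gröbner basis by Buchberger's algorithm.
f_1 = 7x_1x_2 + 105, LT = x_1x_2.
f_2 = 3x_1x_2 + 3x_1 + x_2 + 33, LT = x_1x_2.
f_3 = 2x_1x_2 - 10x_2, LT = x_1x_2.
f_4 = -3x_1 - 9x_2^2 + 5x_2 + 111, LT = x_1.

S(f_1,f_2): lcm = x_1x_2. S = -x_1 - 1/3x_2 + 4.
  reduce S modulo (f_1, f_2, f_3, f_4):
  remainder 3x_2^2 - 2x_2 - 33 ≠ 0; add h_5 = 3x_2^2 - 2x_2 - 33 to the basis.

S(f_1,f_3): lcm = x_1x_2. S = 5x_2 + 15.
  reduce S modulo (f_1, f_2, f_3, f_4, h_5):
  remainder 5x_2 + 15 ≠ 0; add h_6 = 5x_2 + 15 to the basis.

The other S-polynomials (S(f_1,f_4), S(f_2,f_3), S(f_2,f_4), S(f_3,f_4), S(f_1,h_5), S(f_2,h_5), S(f_3,h_5), S(f_4,h_5), S(f_1,h_6), S(f_2,h_6), S(f_3,h_6), S(f_4,h_6), S(h_5,h_6)) all reduce to 0 modulo the current basis, so we have a Gröbner basis.
Inter-reduce: drop elements whose leading term is divisible by another's, tail-reduce, and make monic.
Reduced Gröbner basis: {x_1 - 5, x_2 + 3}.

A lex Gröbner basis eliminates variables successively. Here x_2 + 3 depends only on x_2, with roots {-3}; lifting each root through the earlier basis elements recovers the full solutions.
  x_2 = -3: the earlier basis element becomes x_1 - 5 = 0, giving x_1 = 5 — point (5, -3).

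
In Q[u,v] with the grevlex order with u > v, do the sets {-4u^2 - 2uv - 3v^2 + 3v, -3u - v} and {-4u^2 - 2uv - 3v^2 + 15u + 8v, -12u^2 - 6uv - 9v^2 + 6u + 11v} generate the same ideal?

Two ideals are equal iff their reduced Gröbner bases coincide (the reduced basis is unique for a fixed ordering).
Buchberger on the first generating set:
f_1 = -4u^2 - 2uv - 3v^2 + 3v, LT = u^2.
f_2 = -3u - v, LT = u.

S(f_1,f_2): lcm = u^2. S = 1/6uv + 3/4v^2 - 3/4v.
  reduce S modulo (f_1, f_2):
  remainder 25/36v^2 - 3/4v ≠ 0; add g_3 = 25/36v^2 - 3/4v to the basis.

The other S-polynomials (S(f_1,g_3), S(f_2,g_3)) all reduce to 0 modulo the current basis, so we have a Gröbner basis.
Inter-reduce: drop elements whose leading term is divisible by another's, tail-reduce, and make monic.
Reduced Gröbner basis: {v^2 - 27/25v, u + 1/3v}.

Buchberger on the second generating set:
h_1 = -4u^2 - 2uv - 3v^2 + 15u + 8v, LT = u^2.
h_2 = -12u^2 - 6uv - 9v^2 + 6u + 11v, LT = u^2.

S(h_1,h_2): lcm = u^2. S = -13/4u - 13/12v.
  reduce S modulo (h_1, h_2):
  remainder -13/4u - 13/12v ≠ 0; add k_3 = -13/4u - 13/12v to the basis.

S(h_1,k_3): lcm = u^2. S = 1/6uv + 3/4v^2 - 15/4u - 2v.
  reduce S modulo (h_1, h_2, k_3):
  remainder 25/36v^2 - 3/4v ≠ 0; add k_4 = 25/36v^2 - 3/4v to the basis.

The other S-polynomials (S(h_2,k_3), S(h_1,k_4), S(h_2,k_4), S(k_3,k_4)) all reduce to 0 modulo the current basis, so we have a Gröbner basis.
Inter-reduce: drop elements whose leading term is divisible by another's, tail-reduce, and make monic.
Reduced Gröbner basis: {v^2 - 27/25v, u + 1/3v}.

Same reduced basis, so the two generating sets span the same ideal.
The choice of monomial ordering does not affect the verdict — as long as both bases are computed under the same ordering, their equality decides ideal equality.

Yes, the ideals are equal.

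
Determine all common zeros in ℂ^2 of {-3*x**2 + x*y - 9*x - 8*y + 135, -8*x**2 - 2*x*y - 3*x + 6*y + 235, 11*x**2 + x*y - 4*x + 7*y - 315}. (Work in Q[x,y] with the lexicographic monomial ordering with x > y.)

{(5, 5)}

Compute a lex Gröbner basis by Buchberger's algorithm.
f_1 = -3*x**2 + x*y - 9*x - 8*y + 135, LT = x**2.
f_2 = -8*x**2 - 2*x*y - 3*x + 6*y + 235, LT = x**2.
f_3 = 11*x**2 + x*y - 4*x + 7*y - 315, LT = x**2.

S(f_1,f_2): lcm = x**2. S = -7/12*x*y + 21/8*x + 41/12*y - 125/8.
  leading term x*y: no divisor's leading term divides it; move -7/12*x*y to the remainder.
  leading term x: no divisor's leading term divides it; move 21/8*x to the remainder.
  leading term y: no divisor's leading term divides it; move 41/12*y to the remainder.
  leading term 1: no divisor's leading term divides it; move -125/8 to the remainder.
  remainder -7/12*x*y + 21/8*x + 41/12*y - 125/8 ≠ 0; add h_4 = -7/12*x*y + 21/8*x + 41/12*y - 125/8 to the basis.

S(f_1,f_3): lcm = x**2. S = -14/33*x*y + 37/11*x + 67/33*y - 180/11.
  leading term x*y: subtract (8/11)·h_4 from -14/33*x*y + 37/11*x + 67/33*y - 180/11 → 16/11*x - 5/11*y - 5
  leading term x: no divisor's leading term divides it; move 16/11*x to the remainder.
  leading term y: no divisor's leading term divides it; move -5/11*y to the remainder.
  leading term 1: no divisor's leading term divides it; move -5 to the remainder.
  remainder 16/11*x - 5/11*y - 5 ≠ 0; add h_5 = 16/11*x - 5/11*y - 5 to the basis.

S(f_1,h_4): lcm = x**2*y. S = 9/2*x**2 - 1/3*x*y**2 + 62/7*x*y - 375/14*x + 8/3*y**2 - 45*y.
  leading term x**2: subtract (-3/2)·f_1 from 9/2*x**2 - 1/3*x*y**2 + 62/7*x*y - 375/14*x + 8/3*y**2 - 45*y → -1/3*x*y**2 + 145/14*x*y - 282/7*x + 8/3*y**2 - 57*y + 405/2
  leading term x*y**2: subtract (4/7*y)·h_4 from -1/3*x*y**2 + 145/14*x*y - 282/7*x + 8/3*y**2 - 57*y + 405/2 → 62/7*x*y - 282/7*x + 5/7*y**2 - 673/14*y + 405/2
  leading term x*y: subtract (-744/49)·h_4 from 62/7*x*y - 282/7*x + 5/7*y**2 - 673/14*y + 405/2 → -3/7*x + 5/7*y**2 + 373/98*y - 3405/98
  leading term x: subtract (-33/112)·h_5 from -3/7*x + 5/7*y**2 + 373/98*y - 3405/98 → 5/7*y**2 + 2879/784*y - 28395/784
  leading term y**2: no divisor's leading term divides it; move 5/7*y**2 to the remainder.
  leading term y: no divisor's leading term divides it; move 2879/784*y to the remainder.
  leading term 1: no divisor's leading term divides it; move -28395/784 to the remainder.
  remainder 5/7*y**2 + 2879/784*y - 28395/784 ≠ 0; add h_6 = 5/7*y**2 + 2879/784*y - 28395/784 to the basis.

S(f_3,h_4): lcm = x**2*y. S = 9/2*x**2 + 1/11*x*y**2 + 423/77*x*y - 375/14*x + 7/11*y**2 - 315/11*y.
  leading term x**2: subtract (-3/2)·f_1 from 9/2*x**2 + 1/11*x*y**2 + 423/77*x*y - 375/14*x + 7/11*y**2 - 315/11*y → 1/11*x*y**2 + 1077/154*x*y - 282/7*x + 7/11*y**2 - 447/11*y + 405/2
  leading term x*y**2: subtract (-12/77*y)·h_4 from 1/11*x*y**2 + 1077/154*x*y - 282/7*x + 7/11*y**2 - 447/11*y + 405/2 → 570/77*x*y - 282/7*x + 90/77*y**2 - 603/14*y + 405/2
  leading term x*y: subtract (-6840/539)·h_4 from 570/77*x*y - 282/7*x + 90/77*y**2 - 603/14*y + 405/2 → -537/77*x + 90/77*y**2 + 309/1078*y + 4545/1078
  leading term x: subtract (-537/112)·h_5 from -537/77*x + 90/77*y**2 + 309/1078*y + 4545/1078 → 90/77*y**2 - 16323/8624*y - 170385/8624
  leading term y**2: subtract (18/11)·h_6 from 90/77*y**2 - 16323/8624*y - 170385/8624 → -885/112*y + 4425/112
  leading term y: no divisor's leading term divides it; move -885/112*y to the remainder.
  leading term 1: no divisor's leading term divides it; move 4425/112 to the remainder.
  remainder -885/112*y + 4425/112 ≠ 0; add h_7 = -885/112*y + 4425/112 to the basis.

The other S-polynomials (S(f_2,f_3), S(f_2,h_4), S(f_1,h_5), S(f_2,h_5), S(f_3,h_5), S(h_4,h_5), S(f_1,h_6), S(f_2,h_6), S(f_3,h_6), S(h_4,h_6), S(h_5,h_6), S(f_1,h_7), S(f_2,h_7), S(f_3,h_7), S(h_4,h_7), S(h_5,h_7), S(h_6,h_7)) all reduce to 0 modulo the current basis, so we have a Gröbner basis.
Inter-reduce: drop elements whose leading term is divisible by another's, tail-reduce, and make monic.
Reduced Gröbner basis: {x - 5, y - 5}.

From the last basis element, y - 5 = 0, so y takes values in {5}. Each choice, substituted upward through the basis, yields the corresponding point(s) of the solution set.
  y = 5: the earlier basis element becomes x - 5 = 0, giving x = 5 — point (5, 5).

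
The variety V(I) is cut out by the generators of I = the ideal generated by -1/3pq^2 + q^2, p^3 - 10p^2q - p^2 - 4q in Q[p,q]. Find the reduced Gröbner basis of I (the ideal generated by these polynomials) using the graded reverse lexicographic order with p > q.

G = {p^3 - 10p^2q - p^2 - 4q, pq^2 - 3q^2, q^3 - 9/47q^2}

Buchberger's algorithm terminates because the ascending chain of leading-term ideals stabilizes.

f_1 = -1/3pq^2 + q^2, LT = pq^2.
f_2 = p^3 - 10p^2q - p^2 - 4q, LT = p^3.

S(f_1,f_2): lcm = p^3q^2. S = 10p^2q^3 - 2p^2q^2 + 4q^3.
  leading term p^2q^3: subtract (-30pq)·f_1 from 10p^2q^3 - 2p^2q^2 + 4q^3 → -2p^2q^2 + 30pq^3 + 4q^3
  leading term p^2q^2: subtract (6p)·f_1 from -2p^2q^2 + 30pq^3 + 4q^3 → 30pq^3 - 6pq^2 + 4q^3
  leading term pq^3: subtract (-90q)·f_1 from 30pq^3 - 6pq^2 + 4q^3 → -6pq^2 + 94q^3
  leading term pq^2: subtract (18)·f_1 from -6pq^2 + 94q^3 → 94q^3 - 18q^2
  leading term q^3: no divisor's leading term divides it; move 94q^3 to the remainder.
  leading term q^2: no divisor's leading term divides it; move -18q^2 to the remainder.
  remainder 94q^3 - 18q^2 ≠ 0; add g_3 = 94q^3 - 18q^2 to the basis.

The other S-polynomials (S(f_1,g_3), S(f_2,g_3)) all reduce to 0 modulo the current basis, so we have a Gröbner basis.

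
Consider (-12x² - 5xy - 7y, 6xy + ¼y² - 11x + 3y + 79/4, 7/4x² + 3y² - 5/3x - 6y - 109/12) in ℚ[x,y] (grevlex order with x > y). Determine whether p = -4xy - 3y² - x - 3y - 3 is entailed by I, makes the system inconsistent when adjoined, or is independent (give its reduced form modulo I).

First compute the reduced Gröbner basis of I by Buchberger's algorithm.
f_1 = -12x² - 5xy - 7y, LT = x².
f_2 = 6xy + ¼y² - 11x + 3y + 79/4, LT = xy.
f_3 = 7/4x² + 3y² - 5/3x - 6y - 109/12, LT = x².

S(f_1,f_2): lcm = x²y. S = ⅜xy² + 11/6x² - ½xy + 7/12y² - 79/24x.
  reduce S modulo (f_1, f_2, f_3):
  remainder -1/64y³ + 1451/3456y² - 3757/864x - 129/64y + 6557/3456 ≠ 0; add h_4 = -1/64y³ + 1451/3456y² - 3757/864x - 129/64y + 6557/3456 to the basis.

S(f_1,f_3): lcm = x². S = 5/12xy - 12/7y² + 20/21x + 337/84y + 109/21.
  reduce S modulo (f_1, f_2, f_3, h_4):
  remainder -3491/2016y² + 865/504x + 213/56y + 7699/2016 ≠ 0; add h_5 = -3491/2016y² + 865/504x + 213/56y + 7699/2016 to the basis.

S(f_2,f_3): lcm = x²y. S = 1/24xy² - 12/7y³ - 11/6x² + 61/42xy + 24/7y² + 79/24x + 109/21y.
  reduce S modulo (f_1, f_2, f_3, h_4, h_5):
  remainder 500662463/1131084x + 9701785/73311y - 2456844461/7917588 ≠ 0; add h_6 = 500662463/1131084x + 9701785/73311y - 2456844461/7917588 to the basis.

S(f_2,h_5): lcm = xy². S = 1/24y³ + 3460/3491x² + 7607/20946xy + ½y² + 7699/3491x + 79/24y.
  reduce S modulo (f_1, f_2, f_3, h_4, h_5, h_6):
  remainder 40125294907392/12234688608331y + 40125294907392/12234688608331 ≠ 0; add h_7 = 40125294907392/12234688608331y + 40125294907392/12234688608331 to the basis.

The other S-polynomials (S(f_1,h_4), S(f_2,h_4), S(f_3,h_4), S(f_1,h_5), S(f_3,h_5), S(h_4,h_5), S(f_1,h_6), S(f_2,h_6), S(f_3,h_6), S(h_4,h_6), S(h_5,h_6), S(f_1,h_7), S(f_2,h_7), S(f_3,h_7), S(h_4,h_7), S(h_5,h_7), S(h_6,h_7)) all reduce to 0 modulo the current basis, so we have a Gröbner basis.
Inter-reduce: drop elements whose leading term is divisible by another's, tail-reduce, and make monic.
Reduced Gröbner basis: {x - 1, y + 1}.
Label its elements g_1 = x - 1, g_2 = y + 1.

Reduce p = -4xy - 3y² - x - 3y - 3 modulo G:
  leading term xy: subtract (-4y)·g_1 from -4xy - 3y² - x - 3y - 3 → -3y² - x - 7y - 3
  leading term y²: subtract (-3y)·g_2 from -3y² - x - 7y - 3 → -x - 4y - 3
  leading term x: subtract (-1)·g_1 from -x - 4y - 3 → -4y - 4
  leading term y: subtract (-4)·g_2 from -4y - 4 → 0
  normal form = 0.
Since the normal form is 0, p ∈ I.

-4xy - 3y² - x - 3y - 3 lies in I (it reduces to 0).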